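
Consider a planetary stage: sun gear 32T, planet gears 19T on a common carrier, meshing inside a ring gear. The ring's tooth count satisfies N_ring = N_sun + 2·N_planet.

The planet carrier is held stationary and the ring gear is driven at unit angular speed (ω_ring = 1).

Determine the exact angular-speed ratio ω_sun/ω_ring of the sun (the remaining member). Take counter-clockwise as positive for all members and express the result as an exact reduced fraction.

N_ring = 32 + 2·19 = 70
32(ω_s−ω_c) = −70(ω_r−ω_c),  ω_c=0, ω_r=1
ω_s = 0 − (70/32)(1−0) = -35/16
ω_s/ω_r = -35/16

-35/16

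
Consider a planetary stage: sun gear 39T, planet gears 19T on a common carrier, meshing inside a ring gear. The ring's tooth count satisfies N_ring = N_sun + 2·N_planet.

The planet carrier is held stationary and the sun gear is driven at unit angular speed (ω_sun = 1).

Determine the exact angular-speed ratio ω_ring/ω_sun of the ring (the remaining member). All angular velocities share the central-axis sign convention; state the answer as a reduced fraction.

N_ring = 39 + 2·19 = 77
39(ω_s−ω_c) = −77(ω_r−ω_c),  ω_c=0, ω_s=1
ω_r = 0 − (39/77)(1−0) = -39/77
ω_r/ω_s = -39/77

-39/77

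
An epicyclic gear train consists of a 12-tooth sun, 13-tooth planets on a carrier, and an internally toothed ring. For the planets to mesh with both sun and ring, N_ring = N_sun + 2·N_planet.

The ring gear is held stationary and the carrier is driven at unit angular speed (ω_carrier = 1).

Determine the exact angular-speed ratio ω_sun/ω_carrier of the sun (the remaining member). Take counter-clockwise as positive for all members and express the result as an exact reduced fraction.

N_ring = 12 + 2·13 = 38
12(ω_s−ω_c) = −38(ω_r−ω_c),  ω_r=0, ω_c=1
ω_s = 1 − (38/12)(0−1) = 25/6
ω_s/ω_c = 25/6

25/6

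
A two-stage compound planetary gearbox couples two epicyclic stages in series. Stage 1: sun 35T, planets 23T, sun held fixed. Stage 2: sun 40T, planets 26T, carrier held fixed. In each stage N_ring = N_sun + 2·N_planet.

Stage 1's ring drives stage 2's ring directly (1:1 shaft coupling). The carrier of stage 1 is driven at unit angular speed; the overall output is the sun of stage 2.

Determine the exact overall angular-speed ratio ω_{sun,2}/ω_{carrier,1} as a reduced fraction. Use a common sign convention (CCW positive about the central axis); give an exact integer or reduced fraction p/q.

-1334/405

Stage 1: N_ring = 35 + 2·23 = 81
Stage 1: 35(ω_s−ω_c) = −81(ω_r−ω_c),  ω_s=0, ω_c=1
Stage 1: ω_r = 1 − (35/81)(0−1) = 116/81
  ⇒ ω_r¹/ω_c¹ = 116/81
Stage 2: N_ring = 40 + 2·26 = 92
Stage 2: 40(ω_s−ω_c) = −92(ω_r−ω_c),  ω_c=0, ω_r=1
Stage 2: ω_s = 0 − (92/40)(1−0) = -23/10
  ⇒ ω_s²/ω_r² = -23/10
Coupling ω_r² = ω_r¹ ⇒ overall = 116/81 × -23/10 = -1334/405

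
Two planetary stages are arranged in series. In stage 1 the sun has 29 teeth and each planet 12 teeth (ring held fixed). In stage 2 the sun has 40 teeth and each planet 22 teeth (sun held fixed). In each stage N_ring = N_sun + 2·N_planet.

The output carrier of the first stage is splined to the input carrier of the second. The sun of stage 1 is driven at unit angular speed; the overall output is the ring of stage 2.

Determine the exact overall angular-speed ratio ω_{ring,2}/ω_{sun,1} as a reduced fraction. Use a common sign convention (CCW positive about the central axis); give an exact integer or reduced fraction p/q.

Stage 1: N_ring = 29 + 2·12 = 53
Stage 1: 29(ω_s−ω_c) = −53(ω_r−ω_c),  ω_r=0, ω_s=1
Stage 1: 29(1−ω_c) = −53(0−ω_c)  ⇒  82ω_c = 29  ⇒  ω_c = 29/82
  ⇒ ω_c¹/ω_s¹ = 29/82
Stage 2: N_ring = 40 + 2·22 = 84
Stage 2: 40(ω_s−ω_c) = −84(ω_r−ω_c),  ω_s=0, ω_c=1
Stage 2: ω_r = 1 − (40/84)(0−1) = 31/21
  ⇒ ω_r²/ω_c² = 31/21
Coupling ω_c² = ω_c¹ ⇒ overall = 29/82 × 31/21 = 899/1722

899/1722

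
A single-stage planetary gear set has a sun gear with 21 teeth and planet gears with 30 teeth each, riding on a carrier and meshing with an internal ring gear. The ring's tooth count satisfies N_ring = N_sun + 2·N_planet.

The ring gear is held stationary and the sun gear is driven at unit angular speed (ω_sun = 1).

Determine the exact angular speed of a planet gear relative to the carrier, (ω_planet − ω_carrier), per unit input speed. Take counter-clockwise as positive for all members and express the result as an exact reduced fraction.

N_ring = 21 + 2·30 = 81
21(ω_s−ω_c) = −81(ω_r−ω_c),  ω_r=0, ω_s=1
21(1−ω_c) = −81(0−ω_c)  ⇒  102ω_c = 21  ⇒  ω_c = 7/34
sun–planet: 21·(1−7/34) = −30·(ω_p−ω_c)  ⇒  ω_p−ω_c = −(21/30)·(27/34) = -189/340

-189/340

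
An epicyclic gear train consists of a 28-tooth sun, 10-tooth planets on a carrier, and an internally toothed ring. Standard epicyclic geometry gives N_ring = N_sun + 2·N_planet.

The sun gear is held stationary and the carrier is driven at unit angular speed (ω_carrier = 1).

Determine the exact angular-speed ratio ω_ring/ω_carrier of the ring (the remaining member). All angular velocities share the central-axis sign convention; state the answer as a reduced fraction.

N_ring = 28 + 2·10 = 48
28(ω_s−ω_c) = −48(ω_r−ω_c),  ω_s=0, ω_c=1
ω_r = 1 − (28/48)(0−1) = 19/12
ω_r/ω_c = 19/12

19/12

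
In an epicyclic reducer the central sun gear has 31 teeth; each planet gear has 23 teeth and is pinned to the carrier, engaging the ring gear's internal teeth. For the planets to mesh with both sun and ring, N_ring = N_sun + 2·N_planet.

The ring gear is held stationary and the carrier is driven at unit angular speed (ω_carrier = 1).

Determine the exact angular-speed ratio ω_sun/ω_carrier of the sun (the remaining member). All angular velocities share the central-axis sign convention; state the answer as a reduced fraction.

108/31

N_ring = 31 + 2·23 = 77
31(ω_s−ω_c) = −77(ω_r−ω_c),  ω_r=0, ω_c=1
ω_s = 1 − (77/31)(0−1) = 108/31
ω_s/ω_c = 108/31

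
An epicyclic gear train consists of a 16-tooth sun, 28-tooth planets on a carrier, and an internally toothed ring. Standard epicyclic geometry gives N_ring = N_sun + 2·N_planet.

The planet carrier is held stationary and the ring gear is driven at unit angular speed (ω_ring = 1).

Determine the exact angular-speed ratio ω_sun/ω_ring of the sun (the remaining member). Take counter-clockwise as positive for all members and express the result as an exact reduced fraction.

N_ring = 16 + 2·28 = 72
16(ω_s−ω_c) = −72(ω_r−ω_c),  ω_c=0, ω_r=1
ω_s = 0 − (72/16)(1−0) = -9/2
ω_s/ω_r = -9/2

-9/2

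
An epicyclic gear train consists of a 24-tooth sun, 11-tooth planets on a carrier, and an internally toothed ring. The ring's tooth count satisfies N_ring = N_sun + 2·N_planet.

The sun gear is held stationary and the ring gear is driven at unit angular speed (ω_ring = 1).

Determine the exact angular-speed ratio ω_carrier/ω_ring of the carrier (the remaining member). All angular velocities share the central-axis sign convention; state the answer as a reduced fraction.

N_ring = 24 + 2·11 = 46
24(ω_s−ω_c) = −46(ω_r−ω_c),  ω_s=0, ω_r=1
24(0−ω_c) = −46(1−ω_c)  ⇒  70ω_c = 46  ⇒  ω_c = 23/35
ω_c/ω_r = 23/35

23/35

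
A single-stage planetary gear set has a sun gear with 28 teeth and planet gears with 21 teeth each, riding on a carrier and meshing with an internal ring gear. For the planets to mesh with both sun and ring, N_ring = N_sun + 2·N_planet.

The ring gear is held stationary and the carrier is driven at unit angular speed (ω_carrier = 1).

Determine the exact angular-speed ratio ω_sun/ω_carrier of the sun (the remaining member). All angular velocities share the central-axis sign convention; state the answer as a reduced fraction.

7/2

N_ring = 28 + 2·21 = 70
28(ω_s−ω_c) = −70(ω_r−ω_c),  ω_r=0, ω_c=1
ω_s = 1 − (70/28)(0−1) = 7/2
ω_s/ω_c = 7/2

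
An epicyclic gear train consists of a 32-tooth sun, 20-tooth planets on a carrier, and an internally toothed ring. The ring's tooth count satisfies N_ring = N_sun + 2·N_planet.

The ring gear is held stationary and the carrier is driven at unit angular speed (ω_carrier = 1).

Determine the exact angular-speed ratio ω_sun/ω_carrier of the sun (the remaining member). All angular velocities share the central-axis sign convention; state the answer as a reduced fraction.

13/4

N_ring = 32 + 2·20 = 72
32(ω_s−ω_c) = −72(ω_r−ω_c),  ω_r=0, ω_c=1
ω_s = 1 − (72/32)(0−1) = 13/4
ω_s/ω_c = 13/4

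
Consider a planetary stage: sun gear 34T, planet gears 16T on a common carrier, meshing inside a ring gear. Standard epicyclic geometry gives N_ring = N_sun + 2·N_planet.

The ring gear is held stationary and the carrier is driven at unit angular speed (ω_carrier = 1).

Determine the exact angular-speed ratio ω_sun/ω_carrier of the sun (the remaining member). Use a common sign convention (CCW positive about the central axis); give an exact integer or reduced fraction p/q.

N_ring = 34 + 2·16 = 66
34(ω_s−ω_c) = −66(ω_r−ω_c),  ω_r=0, ω_c=1
ω_s = 1 − (66/34)(0−1) = 50/17
ω_s/ω_c = 50/17

50/17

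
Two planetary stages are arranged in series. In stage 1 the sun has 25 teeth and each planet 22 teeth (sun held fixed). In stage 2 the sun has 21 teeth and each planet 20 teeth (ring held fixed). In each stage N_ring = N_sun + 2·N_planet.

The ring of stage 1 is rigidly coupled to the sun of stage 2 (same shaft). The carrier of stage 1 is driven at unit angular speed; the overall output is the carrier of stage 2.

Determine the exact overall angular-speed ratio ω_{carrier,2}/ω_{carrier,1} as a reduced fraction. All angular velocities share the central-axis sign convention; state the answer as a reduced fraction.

329/943

Stage 1: N_ring = 25 + 2·22 = 69
Stage 1: 25(ω_s−ω_c) = −69(ω_r−ω_c),  ω_s=0, ω_c=1
Stage 1: ω_r = 1 − (25/69)(0−1) = 94/69
  ⇒ ω_r¹/ω_c¹ = 94/69
Stage 2: N_ring = 21 + 2·20 = 61
Stage 2: 21(ω_s−ω_c) = −61(ω_r−ω_c),  ω_r=0, ω_s=1
Stage 2: 21(1−ω_c) = −61(0−ω_c)  ⇒  82ω_c = 21  ⇒  ω_c = 21/82
  ⇒ ω_c²/ω_s² = 21/82
Coupling ω_s² = ω_r¹ ⇒ overall = 94/69 × 21/82 = 329/943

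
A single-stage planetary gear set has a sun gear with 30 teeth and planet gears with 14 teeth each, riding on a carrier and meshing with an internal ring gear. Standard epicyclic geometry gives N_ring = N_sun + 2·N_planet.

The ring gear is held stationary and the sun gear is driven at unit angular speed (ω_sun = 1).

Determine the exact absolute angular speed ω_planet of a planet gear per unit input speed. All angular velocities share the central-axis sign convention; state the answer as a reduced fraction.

N_ring = 30 + 2·14 = 58
30(ω_s−ω_c) = −58(ω_r−ω_c),  ω_r=0, ω_s=1
30(1−ω_c) = −58(0−ω_c)  ⇒  88ω_c = 30  ⇒  ω_c = 15/44
sun–planet: 30·(1−15/44) = −14·(ω_p−ω_c)  ⇒  ω_p−ω_c = −(30/14)·(29/44) = -435/308
ω_p = 15/44 − 435/308 = -15/14

-15/14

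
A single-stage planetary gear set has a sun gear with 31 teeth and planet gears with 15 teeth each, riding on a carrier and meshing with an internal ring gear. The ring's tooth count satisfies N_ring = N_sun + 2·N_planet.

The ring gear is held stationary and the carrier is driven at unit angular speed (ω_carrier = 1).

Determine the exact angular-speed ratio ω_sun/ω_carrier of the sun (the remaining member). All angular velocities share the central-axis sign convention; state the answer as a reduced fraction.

N_ring = 31 + 2·15 = 61
31(ω_s−ω_c) = −61(ω_r−ω_c),  ω_r=0, ω_c=1
ω_s = 1 − (61/31)(0−1) = 92/31
ω_s/ω_c = 92/31

92/31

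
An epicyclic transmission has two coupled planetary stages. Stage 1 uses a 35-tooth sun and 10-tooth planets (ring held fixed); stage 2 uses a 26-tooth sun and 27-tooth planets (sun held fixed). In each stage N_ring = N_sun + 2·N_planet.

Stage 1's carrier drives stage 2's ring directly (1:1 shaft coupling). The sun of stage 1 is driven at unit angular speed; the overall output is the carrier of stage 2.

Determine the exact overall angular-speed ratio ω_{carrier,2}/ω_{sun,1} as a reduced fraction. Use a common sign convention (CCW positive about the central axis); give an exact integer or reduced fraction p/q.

Stage 1: N_ring = 35 + 2·10 = 55
Stage 1: 35(ω_s−ω_c) = −55(ω_r−ω_c),  ω_r=0, ω_s=1
Stage 1: 35(1−ω_c) = −55(0−ω_c)  ⇒  90ω_c = 35  ⇒  ω_c = 7/18
  ⇒ ω_c¹/ω_s¹ = 7/18
Stage 2: N_ring = 26 + 2·27 = 80
Stage 2: 26(ω_s−ω_c) = −80(ω_r−ω_c),  ω_s=0, ω_r=1
Stage 2: 26(0−ω_c) = −80(1−ω_c)  ⇒  106ω_c = 80  ⇒  ω_c = 40/53
  ⇒ ω_c²/ω_r² = 40/53
Coupling ω_r² = ω_c¹ ⇒ overall = 7/18 × 40/53 = 140/477

140/477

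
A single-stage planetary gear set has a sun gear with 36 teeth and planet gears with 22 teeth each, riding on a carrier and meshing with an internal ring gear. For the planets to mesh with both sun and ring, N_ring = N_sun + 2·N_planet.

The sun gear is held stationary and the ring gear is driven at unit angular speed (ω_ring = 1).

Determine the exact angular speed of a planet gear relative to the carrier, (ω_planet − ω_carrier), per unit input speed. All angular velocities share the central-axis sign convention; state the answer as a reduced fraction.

360/319

N_ring = 36 + 2·22 = 80
36(ω_s−ω_c) = −80(ω_r−ω_c),  ω_s=0, ω_r=1
36(0−ω_c) = −80(1−ω_c)  ⇒  116ω_c = 80  ⇒  ω_c = 20/29
sun–planet: 36·(0−20/29) = −22·(ω_p−ω_c)  ⇒  ω_p−ω_c = −(36/22)·(-20/29) = 360/319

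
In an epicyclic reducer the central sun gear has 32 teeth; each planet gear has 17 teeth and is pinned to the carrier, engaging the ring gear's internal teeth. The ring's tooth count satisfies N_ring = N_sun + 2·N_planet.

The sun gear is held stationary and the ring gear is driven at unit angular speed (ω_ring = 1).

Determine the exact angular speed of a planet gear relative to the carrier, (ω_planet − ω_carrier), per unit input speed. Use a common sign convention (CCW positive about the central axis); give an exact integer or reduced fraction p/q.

1056/833

N_ring = 32 + 2·17 = 66
32(ω_s−ω_c) = −66(ω_r−ω_c),  ω_s=0, ω_r=1
32(0−ω_c) = −66(1−ω_c)  ⇒  98ω_c = 66  ⇒  ω_c = 33/49
sun–planet: 32·(0−33/49) = −17·(ω_p−ω_c)  ⇒  ω_p−ω_c = −(32/17)·(-33/49) = 1056/833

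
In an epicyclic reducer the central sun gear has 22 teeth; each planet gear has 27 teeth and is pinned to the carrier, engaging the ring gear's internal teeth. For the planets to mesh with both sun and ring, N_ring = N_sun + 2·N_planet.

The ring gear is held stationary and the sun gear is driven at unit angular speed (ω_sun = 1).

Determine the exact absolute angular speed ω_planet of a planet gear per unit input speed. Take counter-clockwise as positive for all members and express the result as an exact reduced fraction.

N_ring = 22 + 2·27 = 76
22(ω_s−ω_c) = −76(ω_r−ω_c),  ω_r=0, ω_s=1
22(1−ω_c) = −76(0−ω_c)  ⇒  98ω_c = 22  ⇒  ω_c = 11/49
sun–planet: 22·(1−11/49) = −27·(ω_p−ω_c)  ⇒  ω_p−ω_c = −(22/27)·(38/49) = -836/1323
ω_p = 11/49 − 836/1323 = -11/27

-11/27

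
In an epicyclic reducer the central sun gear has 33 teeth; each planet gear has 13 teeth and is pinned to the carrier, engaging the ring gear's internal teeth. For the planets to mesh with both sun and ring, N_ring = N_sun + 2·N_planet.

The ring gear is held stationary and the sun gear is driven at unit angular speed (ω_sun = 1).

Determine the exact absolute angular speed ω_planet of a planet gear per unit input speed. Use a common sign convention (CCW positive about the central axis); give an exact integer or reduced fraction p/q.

N_ring = 33 + 2·13 = 59
33(ω_s−ω_c) = −59(ω_r−ω_c),  ω_r=0, ω_s=1
33(1−ω_c) = −59(0−ω_c)  ⇒  92ω_c = 33  ⇒  ω_c = 33/92
sun–planet: 33·(1−33/92) = −13·(ω_p−ω_c)  ⇒  ω_p−ω_c = −(33/13)·(59/92) = -1947/1196
ω_p = 33/92 − 1947/1196 = -33/26

-33/26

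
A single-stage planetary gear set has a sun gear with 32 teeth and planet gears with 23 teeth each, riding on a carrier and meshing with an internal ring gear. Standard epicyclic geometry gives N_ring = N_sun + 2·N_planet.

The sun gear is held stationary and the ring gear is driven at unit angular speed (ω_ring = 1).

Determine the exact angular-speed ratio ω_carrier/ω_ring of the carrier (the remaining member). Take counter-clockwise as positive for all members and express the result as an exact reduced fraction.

N_ring = 32 + 2·23 = 78
32(ω_s−ω_c) = −78(ω_r−ω_c),  ω_s=0, ω_r=1
32(0−ω_c) = −78(1−ω_c)  ⇒  110ω_c = 78  ⇒  ω_c = 39/55
ω_c/ω_r = 39/55

39/55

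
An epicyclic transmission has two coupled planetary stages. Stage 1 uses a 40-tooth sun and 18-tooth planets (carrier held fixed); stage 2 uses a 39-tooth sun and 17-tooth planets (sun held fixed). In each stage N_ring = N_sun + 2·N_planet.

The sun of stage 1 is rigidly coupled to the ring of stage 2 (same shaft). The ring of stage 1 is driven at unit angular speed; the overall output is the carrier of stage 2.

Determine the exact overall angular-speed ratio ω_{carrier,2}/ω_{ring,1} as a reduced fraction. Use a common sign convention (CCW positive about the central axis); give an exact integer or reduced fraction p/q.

Stage 1: N_ring = 40 + 2·18 = 76
Stage 1: 40(ω_s−ω_c) = −76(ω_r−ω_c),  ω_c=0, ω_r=1
Stage 1: ω_s = 0 − (76/40)(1−0) = -19/10
  ⇒ ω_s¹/ω_r¹ = -19/10
Stage 2: N_ring = 39 + 2·17 = 73
Stage 2: 39(ω_s−ω_c) = −73(ω_r−ω_c),  ω_s=0, ω_r=1
Stage 2: 39(0−ω_c) = −73(1−ω_c)  ⇒  112ω_c = 73  ⇒  ω_c = 73/112
  ⇒ ω_c²/ω_r² = 73/112
Coupling ω_r² = ω_s¹ ⇒ overall = -19/10 × 73/112 = -1387/1120

-1387/1120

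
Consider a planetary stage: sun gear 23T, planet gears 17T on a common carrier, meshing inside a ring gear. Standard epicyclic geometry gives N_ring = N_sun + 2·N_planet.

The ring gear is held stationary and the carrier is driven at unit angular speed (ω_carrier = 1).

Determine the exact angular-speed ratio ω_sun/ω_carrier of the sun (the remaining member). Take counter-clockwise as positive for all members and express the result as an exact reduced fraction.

80/23

N_ring = 23 + 2·17 = 57
23(ω_s−ω_c) = −57(ω_r−ω_c),  ω_r=0, ω_c=1
ω_s = 1 − (57/23)(0−1) = 80/23
ω_s/ω_c = 80/23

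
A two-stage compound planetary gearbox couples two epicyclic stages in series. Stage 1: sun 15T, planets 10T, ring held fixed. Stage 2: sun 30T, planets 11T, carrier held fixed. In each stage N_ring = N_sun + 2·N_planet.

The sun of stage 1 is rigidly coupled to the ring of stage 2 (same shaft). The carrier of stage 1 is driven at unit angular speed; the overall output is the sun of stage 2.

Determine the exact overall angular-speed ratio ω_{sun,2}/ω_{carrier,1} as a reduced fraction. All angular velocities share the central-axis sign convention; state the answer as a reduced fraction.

-52/9

Stage 1: N_ring = 15 + 2·10 = 35
Stage 1: 15(ω_s−ω_c) = −35(ω_r−ω_c),  ω_r=0, ω_c=1
Stage 1: ω_s = 1 − (35/15)(0−1) = 10/3
  ⇒ ω_s¹/ω_c¹ = 10/3
Stage 2: N_ring = 30 + 2·11 = 52
Stage 2: 30(ω_s−ω_c) = −52(ω_r−ω_c),  ω_c=0, ω_r=1
Stage 2: ω_s = 0 − (52/30)(1−0) = -26/15
  ⇒ ω_s²/ω_r² = -26/15
Coupling ω_r² = ω_s¹ ⇒ overall = 10/3 × -26/15 = -52/9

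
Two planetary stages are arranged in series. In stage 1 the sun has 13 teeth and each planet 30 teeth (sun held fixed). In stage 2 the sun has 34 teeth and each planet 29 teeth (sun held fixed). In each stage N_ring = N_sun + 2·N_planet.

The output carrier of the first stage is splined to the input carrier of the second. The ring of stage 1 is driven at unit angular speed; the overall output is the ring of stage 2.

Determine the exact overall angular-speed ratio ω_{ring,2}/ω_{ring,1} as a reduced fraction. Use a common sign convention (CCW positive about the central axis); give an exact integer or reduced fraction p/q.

Stage 1: N_ring = 13 + 2·30 = 73
Stage 1: 13(ω_s−ω_c) = −73(ω_r−ω_c),  ω_s=0, ω_r=1
Stage 1: 13(0−ω_c) = −73(1−ω_c)  ⇒  86ω_c = 73  ⇒  ω_c = 73/86
  ⇒ ω_c¹/ω_r¹ = 73/86
Stage 2: N_ring = 34 + 2·29 = 92
Stage 2: 34(ω_s−ω_c) = −92(ω_r−ω_c),  ω_s=0, ω_c=1
Stage 2: ω_r = 1 − (34/92)(0−1) = 63/46
  ⇒ ω_r²/ω_c² = 63/46
Coupling ω_c² = ω_c¹ ⇒ overall = 73/86 × 63/46 = 4599/3956

4599/3956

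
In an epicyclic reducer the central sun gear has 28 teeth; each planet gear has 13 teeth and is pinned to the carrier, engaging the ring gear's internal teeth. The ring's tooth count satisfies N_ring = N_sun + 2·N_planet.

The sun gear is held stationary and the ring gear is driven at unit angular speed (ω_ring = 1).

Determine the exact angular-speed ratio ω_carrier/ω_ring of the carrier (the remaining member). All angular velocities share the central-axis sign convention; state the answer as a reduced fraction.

N_ring = 28 + 2·13 = 54
28(ω_s−ω_c) = −54(ω_r−ω_c),  ω_s=0, ω_r=1
28(0−ω_c) = −54(1−ω_c)  ⇒  82ω_c = 54  ⇒  ω_c = 27/41
ω_c/ω_r = 27/41

27/41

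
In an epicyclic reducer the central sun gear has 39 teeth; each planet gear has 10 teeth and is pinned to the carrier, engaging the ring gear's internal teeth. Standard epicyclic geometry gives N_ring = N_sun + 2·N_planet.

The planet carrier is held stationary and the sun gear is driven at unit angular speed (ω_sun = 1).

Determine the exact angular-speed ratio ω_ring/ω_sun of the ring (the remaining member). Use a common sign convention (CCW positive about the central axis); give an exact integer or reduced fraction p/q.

N_ring = 39 + 2·10 = 59
39(ω_s−ω_c) = −59(ω_r−ω_c),  ω_c=0, ω_s=1
ω_r = 0 − (39/59)(1−0) = -39/59
ω_r/ω_s = -39/59

-39/59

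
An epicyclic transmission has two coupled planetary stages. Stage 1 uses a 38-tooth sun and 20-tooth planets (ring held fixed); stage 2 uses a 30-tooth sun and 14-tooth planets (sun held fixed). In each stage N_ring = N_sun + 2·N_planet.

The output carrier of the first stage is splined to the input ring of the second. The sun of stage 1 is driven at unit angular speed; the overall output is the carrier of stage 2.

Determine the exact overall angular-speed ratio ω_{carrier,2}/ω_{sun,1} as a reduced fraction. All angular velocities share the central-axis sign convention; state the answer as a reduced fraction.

Stage 1: N_ring = 38 + 2·20 = 78
Stage 1: 38(ω_s−ω_c) = −78(ω_r−ω_c),  ω_r=0, ω_s=1
Stage 1: 38(1−ω_c) = −78(0−ω_c)  ⇒  116ω_c = 38  ⇒  ω_c = 19/58
  ⇒ ω_c¹/ω_s¹ = 19/58
Stage 2: N_ring = 30 + 2·14 = 58
Stage 2: 30(ω_s−ω_c) = −58(ω_r−ω_c),  ω_s=0, ω_r=1
Stage 2: 30(0−ω_c) = −58(1−ω_c)  ⇒  88ω_c = 58  ⇒  ω_c = 29/44
  ⇒ ω_c²/ω_r² = 29/44
Coupling ω_r² = ω_c¹ ⇒ overall = 19/58 × 29/44 = 19/88

19/88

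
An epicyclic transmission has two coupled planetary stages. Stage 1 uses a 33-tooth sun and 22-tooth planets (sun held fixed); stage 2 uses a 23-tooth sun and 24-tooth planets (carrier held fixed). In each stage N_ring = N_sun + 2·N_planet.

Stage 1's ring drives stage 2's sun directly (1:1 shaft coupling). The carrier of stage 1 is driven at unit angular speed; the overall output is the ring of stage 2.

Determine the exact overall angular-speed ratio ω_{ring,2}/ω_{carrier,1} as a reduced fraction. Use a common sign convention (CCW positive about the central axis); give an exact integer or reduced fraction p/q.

-230/497

Stage 1: N_ring = 33 + 2·22 = 77
Stage 1: 33(ω_s−ω_c) = −77(ω_r−ω_c),  ω_s=0, ω_c=1
Stage 1: ω_r = 1 − (33/77)(0−1) = 10/7
  ⇒ ω_r¹/ω_c¹ = 10/7
Stage 2: N_ring = 23 + 2·24 = 71
Stage 2: 23(ω_s−ω_c) = −71(ω_r−ω_c),  ω_c=0, ω_s=1
Stage 2: ω_r = 0 − (23/71)(1−0) = -23/71
  ⇒ ω_r²/ω_s² = -23/71
Coupling ω_s² = ω_r¹ ⇒ overall = 10/7 × -23/71 = -230/497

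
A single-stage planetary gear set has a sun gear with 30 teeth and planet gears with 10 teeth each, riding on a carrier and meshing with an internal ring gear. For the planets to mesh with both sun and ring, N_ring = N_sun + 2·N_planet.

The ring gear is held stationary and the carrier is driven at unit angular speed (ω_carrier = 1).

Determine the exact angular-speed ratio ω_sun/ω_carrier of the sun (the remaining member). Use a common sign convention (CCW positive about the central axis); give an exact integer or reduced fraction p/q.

N_ring = 30 + 2·10 = 50
30(ω_s−ω_c) = −50(ω_r−ω_c),  ω_r=0, ω_c=1
ω_s = 1 − (50/30)(0−1) = 8/3
ω_s/ω_c = 8/3

8/3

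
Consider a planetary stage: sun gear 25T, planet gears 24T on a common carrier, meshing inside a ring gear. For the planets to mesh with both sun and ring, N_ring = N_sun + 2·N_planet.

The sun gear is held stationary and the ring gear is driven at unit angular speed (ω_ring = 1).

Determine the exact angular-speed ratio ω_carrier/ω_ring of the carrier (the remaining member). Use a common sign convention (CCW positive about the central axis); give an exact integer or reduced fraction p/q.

73/98

N_ring = 25 + 2·24 = 73
25(ω_s−ω_c) = −73(ω_r−ω_c),  ω_s=0, ω_r=1
25(0−ω_c) = −73(1−ω_c)  ⇒  98ω_c = 73  ⇒  ω_c = 73/98
ω_c/ω_r = 73/98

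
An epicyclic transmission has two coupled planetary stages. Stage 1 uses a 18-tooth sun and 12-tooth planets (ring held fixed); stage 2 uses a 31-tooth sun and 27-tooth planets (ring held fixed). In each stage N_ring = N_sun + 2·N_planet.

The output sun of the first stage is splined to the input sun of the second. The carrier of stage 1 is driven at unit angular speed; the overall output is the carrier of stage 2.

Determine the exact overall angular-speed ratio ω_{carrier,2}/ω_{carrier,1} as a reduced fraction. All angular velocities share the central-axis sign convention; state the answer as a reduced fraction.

155/174

Stage 1: N_ring = 18 + 2·12 = 42
Stage 1: 18(ω_s−ω_c) = −42(ω_r−ω_c),  ω_r=0, ω_c=1
Stage 1: ω_s = 1 − (42/18)(0−1) = 10/3
  ⇒ ω_s¹/ω_c¹ = 10/3
Stage 2: N_ring = 31 + 2·27 = 85
Stage 2: 31(ω_s−ω_c) = −85(ω_r−ω_c),  ω_r=0, ω_s=1
Stage 2: 31(1−ω_c) = −85(0−ω_c)  ⇒  116ω_c = 31  ⇒  ω_c = 31/116
  ⇒ ω_c²/ω_s² = 31/116
Coupling ω_s² = ω_s¹ ⇒ overall = 10/3 × 31/116 = 155/174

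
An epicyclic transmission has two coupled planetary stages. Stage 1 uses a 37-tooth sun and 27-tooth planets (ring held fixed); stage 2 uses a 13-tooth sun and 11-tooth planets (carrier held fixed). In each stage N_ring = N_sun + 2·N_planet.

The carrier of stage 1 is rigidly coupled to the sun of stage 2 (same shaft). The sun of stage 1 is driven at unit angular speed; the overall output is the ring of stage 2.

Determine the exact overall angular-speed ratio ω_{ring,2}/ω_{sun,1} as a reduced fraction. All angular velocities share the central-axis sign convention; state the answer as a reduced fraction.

-481/4480

Stage 1: N_ring = 37 + 2·27 = 91
Stage 1: 37(ω_s−ω_c) = −91(ω_r−ω_c),  ω_r=0, ω_s=1
Stage 1: 37(1−ω_c) = −91(0−ω_c)  ⇒  128ω_c = 37  ⇒  ω_c = 37/128
  ⇒ ω_c¹/ω_s¹ = 37/128
Stage 2: N_ring = 13 + 2·11 = 35
Stage 2: 13(ω_s−ω_c) = −35(ω_r−ω_c),  ω_c=0, ω_s=1
Stage 2: ω_r = 0 − (13/35)(1−0) = -13/35
  ⇒ ω_r²/ω_s² = -13/35
Coupling ω_s² = ω_c¹ ⇒ overall = 37/128 × -13/35 = -481/4480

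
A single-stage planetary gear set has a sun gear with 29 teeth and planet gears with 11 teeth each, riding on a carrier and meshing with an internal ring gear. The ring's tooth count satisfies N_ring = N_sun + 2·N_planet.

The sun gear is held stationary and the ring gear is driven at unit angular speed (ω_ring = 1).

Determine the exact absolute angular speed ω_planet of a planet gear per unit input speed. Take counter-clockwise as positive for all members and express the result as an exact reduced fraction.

N_ring = 29 + 2·11 = 51
29(ω_s−ω_c) = −51(ω_r−ω_c),  ω_s=0, ω_r=1
29(0−ω_c) = −51(1−ω_c)  ⇒  80ω_c = 51  ⇒  ω_c = 51/80
sun–planet: 29·(0−51/80) = −11·(ω_p−ω_c)  ⇒  ω_p−ω_c = −(29/11)·(-51/80) = 1479/880
ω_p = 51/80 + 1479/880 = 51/22

51/22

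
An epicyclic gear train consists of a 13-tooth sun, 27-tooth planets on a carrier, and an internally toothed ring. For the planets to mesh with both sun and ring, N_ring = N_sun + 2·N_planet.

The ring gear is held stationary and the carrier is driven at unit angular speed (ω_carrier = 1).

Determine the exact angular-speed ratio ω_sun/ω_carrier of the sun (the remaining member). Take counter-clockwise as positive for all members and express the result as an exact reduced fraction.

80/13

N_ring = 13 + 2·27 = 67
13(ω_s−ω_c) = −67(ω_r−ω_c),  ω_r=0, ω_c=1
ω_s = 1 − (67/13)(0−1) = 80/13
ω_s/ω_c = 80/13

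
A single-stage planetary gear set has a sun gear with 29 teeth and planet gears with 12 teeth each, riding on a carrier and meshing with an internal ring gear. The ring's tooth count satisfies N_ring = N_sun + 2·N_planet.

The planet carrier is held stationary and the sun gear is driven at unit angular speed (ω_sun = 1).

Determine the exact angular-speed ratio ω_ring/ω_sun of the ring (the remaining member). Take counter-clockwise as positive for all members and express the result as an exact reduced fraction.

-29/53

N_ring = 29 + 2·12 = 53
29(ω_s−ω_c) = −53(ω_r−ω_c),  ω_c=0, ω_s=1
ω_r = 0 − (29/53)(1−0) = -29/53
ω_r/ω_s = -29/53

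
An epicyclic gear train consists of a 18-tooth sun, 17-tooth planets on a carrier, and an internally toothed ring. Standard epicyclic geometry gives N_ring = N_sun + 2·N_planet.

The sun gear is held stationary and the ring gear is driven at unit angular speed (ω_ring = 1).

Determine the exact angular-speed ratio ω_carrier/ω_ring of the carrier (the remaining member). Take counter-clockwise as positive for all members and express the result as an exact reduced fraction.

N_ring = 18 + 2·17 = 52
18(ω_s−ω_c) = −52(ω_r−ω_c),  ω_s=0, ω_r=1
18(0−ω_c) = −52(1−ω_c)  ⇒  70ω_c = 52  ⇒  ω_c = 26/35
ω_c/ω_r = 26/35

26/35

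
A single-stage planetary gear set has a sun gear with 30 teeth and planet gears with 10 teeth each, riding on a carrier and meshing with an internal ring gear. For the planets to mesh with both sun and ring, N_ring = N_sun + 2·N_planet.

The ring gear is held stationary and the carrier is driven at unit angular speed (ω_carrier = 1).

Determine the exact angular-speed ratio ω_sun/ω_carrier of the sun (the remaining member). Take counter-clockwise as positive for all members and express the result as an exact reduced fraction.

8/3

N_ring = 30 + 2·10 = 50
30(ω_s−ω_c) = −50(ω_r−ω_c),  ω_r=0, ω_c=1
ω_s = 1 − (50/30)(0−1) = 8/3
ω_s/ω_c = 8/3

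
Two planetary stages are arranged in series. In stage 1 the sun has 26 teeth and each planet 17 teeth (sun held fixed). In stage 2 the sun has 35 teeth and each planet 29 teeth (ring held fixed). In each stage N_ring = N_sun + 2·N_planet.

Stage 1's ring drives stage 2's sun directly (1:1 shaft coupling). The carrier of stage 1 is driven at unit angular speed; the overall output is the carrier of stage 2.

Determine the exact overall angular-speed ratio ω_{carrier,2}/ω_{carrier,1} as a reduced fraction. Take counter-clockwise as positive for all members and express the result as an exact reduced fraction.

Stage 1: N_ring = 26 + 2·17 = 60
Stage 1: 26(ω_s−ω_c) = −60(ω_r−ω_c),  ω_s=0, ω_c=1
Stage 1: ω_r = 1 − (26/60)(0−1) = 43/30
  ⇒ ω_r¹/ω_c¹ = 43/30
Stage 2: N_ring = 35 + 2·29 = 93
Stage 2: 35(ω_s−ω_c) = −93(ω_r−ω_c),  ω_r=0, ω_s=1
Stage 2: 35(1−ω_c) = −93(0−ω_c)  ⇒  128ω_c = 35  ⇒  ω_c = 35/128
  ⇒ ω_c²/ω_s² = 35/128
Coupling ω_s² = ω_r¹ ⇒ overall = 43/30 × 35/128 = 301/768

301/768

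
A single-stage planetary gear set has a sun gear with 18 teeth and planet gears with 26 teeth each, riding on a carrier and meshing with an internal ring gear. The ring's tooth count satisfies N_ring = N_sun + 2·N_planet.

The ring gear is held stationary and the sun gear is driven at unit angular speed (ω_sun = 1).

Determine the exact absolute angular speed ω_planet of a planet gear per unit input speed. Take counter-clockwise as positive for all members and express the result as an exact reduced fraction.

N_ring = 18 + 2·26 = 70
18(ω_s−ω_c) = −70(ω_r−ω_c),  ω_r=0, ω_s=1
18(1−ω_c) = −70(0−ω_c)  ⇒  88ω_c = 18  ⇒  ω_c = 9/44
sun–planet: 18·(1−9/44) = −26·(ω_p−ω_c)  ⇒  ω_p−ω_c = −(18/26)·(35/44) = -315/572
ω_p = 9/44 − 315/572 = -9/26

-9/26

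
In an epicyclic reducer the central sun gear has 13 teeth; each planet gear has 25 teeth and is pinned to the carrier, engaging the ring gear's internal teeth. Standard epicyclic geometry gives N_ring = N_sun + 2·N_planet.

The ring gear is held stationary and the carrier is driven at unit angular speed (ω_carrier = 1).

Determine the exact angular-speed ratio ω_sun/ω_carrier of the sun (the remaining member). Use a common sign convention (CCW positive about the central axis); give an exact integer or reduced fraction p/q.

76/13

N_ring = 13 + 2·25 = 63
13(ω_s−ω_c) = −63(ω_r−ω_c),  ω_r=0, ω_c=1
ω_s = 1 − (63/13)(0−1) = 76/13
ω_s/ω_c = 76/13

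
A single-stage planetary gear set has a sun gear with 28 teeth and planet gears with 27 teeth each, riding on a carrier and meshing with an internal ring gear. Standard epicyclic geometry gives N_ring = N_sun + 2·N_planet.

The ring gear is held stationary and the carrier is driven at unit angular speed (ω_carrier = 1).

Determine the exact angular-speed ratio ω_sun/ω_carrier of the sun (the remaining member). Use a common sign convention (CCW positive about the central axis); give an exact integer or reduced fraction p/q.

55/14

N_ring = 28 + 2·27 = 82
28(ω_s−ω_c) = −82(ω_r−ω_c),  ω_r=0, ω_c=1
ω_s = 1 − (82/28)(0−1) = 55/14
ω_s/ω_c = 55/14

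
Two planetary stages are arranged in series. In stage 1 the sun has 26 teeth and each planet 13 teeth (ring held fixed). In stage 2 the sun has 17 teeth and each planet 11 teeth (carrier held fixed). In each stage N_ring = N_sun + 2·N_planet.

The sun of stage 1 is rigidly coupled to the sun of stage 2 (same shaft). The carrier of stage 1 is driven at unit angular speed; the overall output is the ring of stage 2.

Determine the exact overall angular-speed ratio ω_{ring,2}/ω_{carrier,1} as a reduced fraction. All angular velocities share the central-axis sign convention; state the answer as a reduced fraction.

-17/13

Stage 1: N_ring = 26 + 2·13 = 52
Stage 1: 26(ω_s−ω_c) = −52(ω_r−ω_c),  ω_r=0, ω_c=1
Stage 1: ω_s = 1 − (52/26)(0−1) = 3
  ⇒ ω_s¹/ω_c¹ = 3
Stage 2: N_ring = 17 + 2·11 = 39
Stage 2: 17(ω_s−ω_c) = −39(ω_r−ω_c),  ω_c=0, ω_s=1
Stage 2: ω_r = 0 − (17/39)(1−0) = -17/39
  ⇒ ω_r²/ω_s² = -17/39
Coupling ω_s² = ω_s¹ ⇒ overall = 3 × -17/39 = -17/13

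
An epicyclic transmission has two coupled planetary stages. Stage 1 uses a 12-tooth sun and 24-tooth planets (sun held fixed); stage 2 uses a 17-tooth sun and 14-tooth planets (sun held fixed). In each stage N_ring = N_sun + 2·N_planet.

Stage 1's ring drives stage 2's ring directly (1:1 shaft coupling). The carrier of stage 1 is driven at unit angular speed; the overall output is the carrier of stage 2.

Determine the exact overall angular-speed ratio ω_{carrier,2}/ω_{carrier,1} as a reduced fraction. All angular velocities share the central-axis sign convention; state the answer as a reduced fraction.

Stage 1: N_ring = 12 + 2·24 = 60
Stage 1: 12(ω_s−ω_c) = −60(ω_r−ω_c),  ω_s=0, ω_c=1
Stage 1: ω_r = 1 − (12/60)(0−1) = 6/5
  ⇒ ω_r¹/ω_c¹ = 6/5
Stage 2: N_ring = 17 + 2·14 = 45
Stage 2: 17(ω_s−ω_c) = −45(ω_r−ω_c),  ω_s=0, ω_r=1
Stage 2: 17(0−ω_c) = −45(1−ω_c)  ⇒  62ω_c = 45  ⇒  ω_c = 45/62
  ⇒ ω_c²/ω_r² = 45/62
Coupling ω_r² = ω_r¹ ⇒ overall = 6/5 × 45/62 = 27/31

27/31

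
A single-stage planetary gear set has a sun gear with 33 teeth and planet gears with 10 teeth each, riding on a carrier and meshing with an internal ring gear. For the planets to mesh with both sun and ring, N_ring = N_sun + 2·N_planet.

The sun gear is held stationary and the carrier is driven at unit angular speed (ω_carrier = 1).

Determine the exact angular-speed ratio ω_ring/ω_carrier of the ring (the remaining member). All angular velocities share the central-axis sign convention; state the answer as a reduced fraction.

N_ring = 33 + 2·10 = 53
33(ω_s−ω_c) = −53(ω_r−ω_c),  ω_s=0, ω_c=1
ω_r = 1 − (33/53)(0−1) = 86/53
ω_r/ω_c = 86/53

86/53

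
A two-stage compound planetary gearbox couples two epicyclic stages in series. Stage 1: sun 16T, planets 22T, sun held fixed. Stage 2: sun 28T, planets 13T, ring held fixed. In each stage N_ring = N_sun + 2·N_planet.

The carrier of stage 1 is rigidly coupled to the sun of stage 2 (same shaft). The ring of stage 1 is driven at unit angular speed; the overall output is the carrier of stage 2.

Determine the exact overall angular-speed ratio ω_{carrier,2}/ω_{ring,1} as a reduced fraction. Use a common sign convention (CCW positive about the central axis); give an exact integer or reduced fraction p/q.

Stage 1: N_ring = 16 + 2·22 = 60
Stage 1: 16(ω_s−ω_c) = −60(ω_r−ω_c),  ω_s=0, ω_r=1
Stage 1: 16(0−ω_c) = −60(1−ω_c)  ⇒  76ω_c = 60  ⇒  ω_c = 15/19
  ⇒ ω_c¹/ω_r¹ = 15/19
Stage 2: N_ring = 28 + 2·13 = 54
Stage 2: 28(ω_s−ω_c) = −54(ω_r−ω_c),  ω_r=0, ω_s=1
Stage 2: 28(1−ω_c) = −54(0−ω_c)  ⇒  82ω_c = 28  ⇒  ω_c = 14/41
  ⇒ ω_c²/ω_s² = 14/41
Coupling ω_s² = ω_c¹ ⇒ overall = 15/19 × 14/41 = 210/779

210/779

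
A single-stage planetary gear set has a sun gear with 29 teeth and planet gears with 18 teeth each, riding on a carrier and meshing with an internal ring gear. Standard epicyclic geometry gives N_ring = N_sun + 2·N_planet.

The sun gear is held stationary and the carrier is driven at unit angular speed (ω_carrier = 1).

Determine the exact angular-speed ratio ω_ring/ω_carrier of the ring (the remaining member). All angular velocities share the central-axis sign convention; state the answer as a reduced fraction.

N_ring = 29 + 2·18 = 65
29(ω_s−ω_c) = −65(ω_r−ω_c),  ω_s=0, ω_c=1
ω_r = 1 − (29/65)(0−1) = 94/65
ω_r/ω_c = 94/65

94/65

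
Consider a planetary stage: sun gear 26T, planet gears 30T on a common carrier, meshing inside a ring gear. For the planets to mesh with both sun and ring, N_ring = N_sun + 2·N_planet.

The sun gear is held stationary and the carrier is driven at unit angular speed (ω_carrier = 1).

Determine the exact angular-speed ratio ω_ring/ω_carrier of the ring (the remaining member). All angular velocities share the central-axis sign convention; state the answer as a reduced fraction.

56/43

N_ring = 26 + 2·30 = 86
26(ω_s−ω_c) = −86(ω_r−ω_c),  ω_s=0, ω_c=1
ω_r = 1 − (26/86)(0−1) = 56/43
ω_r/ω_c = 56/43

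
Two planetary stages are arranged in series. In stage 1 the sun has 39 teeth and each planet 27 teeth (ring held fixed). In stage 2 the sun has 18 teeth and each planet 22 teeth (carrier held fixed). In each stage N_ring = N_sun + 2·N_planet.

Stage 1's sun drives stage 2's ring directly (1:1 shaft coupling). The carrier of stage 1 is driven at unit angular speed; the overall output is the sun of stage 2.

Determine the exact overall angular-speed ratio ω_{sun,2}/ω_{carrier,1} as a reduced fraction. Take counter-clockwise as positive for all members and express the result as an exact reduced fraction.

-1364/117

Stage 1: N_ring = 39 + 2·27 = 93
Stage 1: 39(ω_s−ω_c) = −93(ω_r−ω_c),  ω_r=0, ω_c=1
Stage 1: ω_s = 1 − (93/39)(0−1) = 44/13
  ⇒ ω_s¹/ω_c¹ = 44/13
Stage 2: N_ring = 18 + 2·22 = 62
Stage 2: 18(ω_s−ω_c) = −62(ω_r−ω_c),  ω_c=0, ω_r=1
Stage 2: ω_s = 0 − (62/18)(1−0) = -31/9
  ⇒ ω_s²/ω_r² = -31/9
Coupling ω_r² = ω_s¹ ⇒ overall = 44/13 × -31/9 = -1364/117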